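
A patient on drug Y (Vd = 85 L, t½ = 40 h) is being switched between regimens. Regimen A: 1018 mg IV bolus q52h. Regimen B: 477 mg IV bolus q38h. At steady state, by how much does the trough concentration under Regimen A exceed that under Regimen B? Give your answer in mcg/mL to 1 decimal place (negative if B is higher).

Regimen A: f = (1/2)^(52/40) ≈ 0.4061; Cmin,ss = (1018/85)·f/(1−f) ≈ 8.189 mcg/mL.
Regimen B: f = (1/2)^(38/40) ≈ 0.5176; Cmin,ss = (477/85)·f/(1−f) ≈ 6.021 mcg/mL.
Difference ≈ 8.189 − 6.021 ≈ 2.168 mcg/mL.

2.2 mcg/mL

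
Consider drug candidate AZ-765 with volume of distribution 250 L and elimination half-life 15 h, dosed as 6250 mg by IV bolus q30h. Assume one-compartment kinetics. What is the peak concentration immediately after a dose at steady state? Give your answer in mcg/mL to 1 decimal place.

33.3 mcg/mL

The dosing interval is 2 half-lives, so f = 2^(−2) = 0.25.
Accumulation ratio R = 1/(1 − f) = 1/0.75 = 4/3.
Single-dose peak C₀ = D/Vd = 6250/250 = 25 mcg/mL.
Steady-state peak Cmax,ss = C₀·R = 25 × 4/3 ≈ 33.333 mcg/mL.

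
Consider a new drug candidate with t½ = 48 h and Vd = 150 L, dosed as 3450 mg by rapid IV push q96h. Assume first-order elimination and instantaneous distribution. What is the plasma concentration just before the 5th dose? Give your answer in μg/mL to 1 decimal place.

7.6 μg/mL

f = (1/2)^(τ/t½) = (1/2)^(96/48) ≈ 0.2500.
C₀ = D/Vd = 3450/150 ≈ 23.000 μg/mL.
Before the 5th dose, 4 doses have been given. Superposition: Cmin = C₀·(f + f² + … + f^4).
≈ 23.000 × (0.2500 + 0.0625 + 0.0156 + 0.0039) ≈ 23.000 × 0.3320 ≈ 7.636 μg/mL.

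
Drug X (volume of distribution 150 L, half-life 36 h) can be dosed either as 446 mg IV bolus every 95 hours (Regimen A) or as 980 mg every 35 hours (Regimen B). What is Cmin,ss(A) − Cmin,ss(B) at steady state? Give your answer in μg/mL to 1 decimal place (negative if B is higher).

Regimen A: f = (1/2)^(95/36) ≈ 0.1606; Cmin,ss = (446/150)·f/(1−f) ≈ 0.569 μg/mL.
Regimen B: f = (1/2)^(35/36) ≈ 0.5097; Cmin,ss = (980/150)·f/(1−f) ≈ 6.792 μg/mL.
Difference ≈ 0.569 − 6.792 ≈ -6.223 μg/mL.

-6.2 μg/mL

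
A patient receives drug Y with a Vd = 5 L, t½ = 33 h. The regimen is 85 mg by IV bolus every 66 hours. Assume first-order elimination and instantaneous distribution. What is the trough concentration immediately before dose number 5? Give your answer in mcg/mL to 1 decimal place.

5.6 mcg/mL

f = (1/2)^(τ/t½) = (1/2)^(66/33) ≈ 0.2500.
C₀ = D/Vd = 85/5 ≈ 17.000 mcg/mL.
Before the 5th dose, 4 doses have been given. Superposition: Cmin = C₀·(f + f² + … + f^4).
≈ 17.000 × (0.2500 + 0.0625 + 0.0156 + 0.0039) ≈ 17.000 × 0.3320 ≈ 5.644 mcg/mL.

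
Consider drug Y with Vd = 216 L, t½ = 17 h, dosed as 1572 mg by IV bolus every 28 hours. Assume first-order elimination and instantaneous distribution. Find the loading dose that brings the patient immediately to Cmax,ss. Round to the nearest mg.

2309 mg

f = (1/2)^(28/17) ≈ 0.319290; accumulation ratio R = 1/(1−f) ≈ 1.46905.
Loading dose to hit Cmax,ss on first dose: D_load = D_maint·R ≈ 1572 × 1.46905 ≈ 2309.35 mg.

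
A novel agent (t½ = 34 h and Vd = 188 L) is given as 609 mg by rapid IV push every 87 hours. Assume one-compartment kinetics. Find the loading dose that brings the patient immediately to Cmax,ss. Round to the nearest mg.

f = (1/2)^(87/34) ≈ 0.169714; accumulation ratio R = 1/(1−f) ≈ 1.20440.
Loading dose to hit Cmax,ss on first dose: D_load = D_maint·R ≈ 609 × 1.20440 ≈ 733.48 mg.

733 mg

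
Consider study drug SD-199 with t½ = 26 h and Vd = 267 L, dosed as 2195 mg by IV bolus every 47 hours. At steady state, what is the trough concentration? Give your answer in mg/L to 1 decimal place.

3.3 mg/L

τ/t½ = 47/26 ≈ 1.8077, so fraction remaining f = (1/2)^(47/26) ≈ 0.2856.
Single-dose peak C₀ = D/Vd = 2195/267 ≈ 8.221 mg/L.
Steady-state trough Cmin,ss = C₀·f/(1−f) ≈ 8.221 × 0.2856/0.7144 ≈ 3.287 mg/L.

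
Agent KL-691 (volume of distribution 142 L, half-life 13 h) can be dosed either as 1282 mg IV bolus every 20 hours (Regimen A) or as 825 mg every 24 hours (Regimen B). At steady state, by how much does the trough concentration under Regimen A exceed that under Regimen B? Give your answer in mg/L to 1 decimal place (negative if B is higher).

Regimen A: f = (1/2)^(20/13) ≈ 0.3443; Cmin,ss = (1282/142)·f/(1−f) ≈ 4.741 mg/L.
Regimen B: f = (1/2)^(24/13) ≈ 0.2781; Cmin,ss = (825/142)·f/(1−f) ≈ 2.238 mg/L.
Difference ≈ 4.741 − 2.238 ≈ 2.503 mg/L.

2.5 mg/L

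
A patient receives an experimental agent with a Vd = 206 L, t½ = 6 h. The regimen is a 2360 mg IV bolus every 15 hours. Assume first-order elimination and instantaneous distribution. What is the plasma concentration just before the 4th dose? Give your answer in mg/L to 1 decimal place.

f = (1/2)^(τ/t½) = (1/2)^(15/6) ≈ 0.1768.
C₀ = D/Vd = 2360/206 ≈ 11.456 mg/L.
Before the 4th dose, 3 doses have been given. Superposition: Cmin = C₀·(f + f² + … + f^3).
≈ 11.456 × (0.1768 + 0.0313 + 0.0055) ≈ 11.456 × 0.2136 ≈ 2.447 mg/L.

2.4 mg/L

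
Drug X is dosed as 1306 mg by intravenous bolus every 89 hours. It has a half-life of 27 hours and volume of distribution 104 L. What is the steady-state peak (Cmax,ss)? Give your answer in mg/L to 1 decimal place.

14.0 mg/L

τ/t½ = 89/27 ≈ 3.2963, so fraction remaining f = (1/2)^(89/27) ≈ 0.1018.
Accumulation ratio R = 1/(1 − f) ≈ 1/0.8982 ≈ 1.1133.
Single-dose peak C₀ = D/Vd = 1306/104 ≈ 12.558 mg/L.
Cmax,ss = C₀/(1 − f) ≈ 12.558/0.8982 ≈ 13.981 mg/L.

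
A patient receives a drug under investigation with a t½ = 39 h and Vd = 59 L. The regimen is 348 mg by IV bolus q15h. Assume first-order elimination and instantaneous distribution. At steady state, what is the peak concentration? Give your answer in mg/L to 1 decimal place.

25.2 mg/L

k = ln2/t½ = ln2/39 ≈ 0.017773 h⁻¹; fraction remaining f = e^(−kτ) = e^(−0.017773×15) ≈ 0.7660.
Accumulation ratio R = 1/(1 − f) ≈ 1/0.2340 ≈ 4.2735.
Each bolus raises the concentration by D/Vd = 348/59 ≈ 5.898 mg/L.
Cmax,ss = C₀/(1 − f) ≈ 5.898/0.2340 ≈ 25.205 mg/L.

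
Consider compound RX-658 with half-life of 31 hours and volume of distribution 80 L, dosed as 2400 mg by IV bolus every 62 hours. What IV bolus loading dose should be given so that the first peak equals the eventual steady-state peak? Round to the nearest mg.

3200 mg

f = (1/2)^(62/31) ≈ 0.250000; accumulation ratio R = 1/(1−f) ≈ 1.33333.
Loading dose to hit Cmax,ss on first dose: D_load = D_maint·R ≈ 2400 × 1.33333 ≈ 3199.99 mg.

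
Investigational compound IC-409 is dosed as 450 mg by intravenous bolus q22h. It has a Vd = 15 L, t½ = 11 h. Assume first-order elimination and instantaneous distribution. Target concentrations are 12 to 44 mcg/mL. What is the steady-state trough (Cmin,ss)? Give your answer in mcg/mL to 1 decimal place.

10.0 mcg/mL

τ = 22 h = 2 half-lives, so f = (1/2)^2 = 0.25.
Accumulation ratio R = 1/(1 − f) = 1/0.75 = 4/3.
Single-dose peak C₀ = D/Vd = 450/15 = 30 mcg/mL.
Steady-state peak Cmax,ss = C₀·R = 30 × 4/3 ≈ 40.000 mcg/mL.
Steady-state trough Cmin,ss = Cmax,ss·f ≈ 40.000 × 0.25 ≈ 10.000 mcg/mL.
Trough 10.0 mcg/mL vs MEC 12 mcg/mL: subtherapeutic.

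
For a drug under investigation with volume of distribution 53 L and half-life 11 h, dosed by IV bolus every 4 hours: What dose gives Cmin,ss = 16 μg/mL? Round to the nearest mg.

243 mg

τ/t½ = 4/11 ≈ 0.36364, so f = (1/2)^(4/11) ≈ 0.777203.
Cmin,ss = (D/Vd)·f/(1−f), so D = Cmin,ss·Vd·(1−f)/f.
D = 16 × 53 × (1−f)/f ≈ 16 × 53 × 0.28667 ≈ 243.10 mg.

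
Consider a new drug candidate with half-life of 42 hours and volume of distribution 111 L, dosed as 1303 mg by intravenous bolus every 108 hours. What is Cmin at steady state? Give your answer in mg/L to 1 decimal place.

2.4 mg/L

k = ln2/t½ = ln2/42 ≈ 0.016504 h⁻¹; fraction remaining f = e^(−kτ) = e^(−0.016504×108) ≈ 0.1682.
At steady state, accumulation factor R = 1/(1 − e^(−kτ)) ≈ 1.2022.
Each bolus raises the concentration by D/Vd = 1303/111 ≈ 11.739 mg/L.
Cmax,ss = C₀/(1 − f) ≈ 11.739/0.8318 ≈ 14.113 mg/L.
Steady-state trough Cmin,ss = Cmax,ss·f ≈ 14.113 × 0.1682 ≈ 2.374 mg/L.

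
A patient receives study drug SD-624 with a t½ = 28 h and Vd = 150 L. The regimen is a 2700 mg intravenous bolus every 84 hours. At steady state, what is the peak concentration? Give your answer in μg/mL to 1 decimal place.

20.6 μg/mL

τ = 84 h = 3 half-lives, so f = (1/2)^3 = 0.125.
Accumulation ratio R = 1/(1 − f) = 1/0.875 = 8/7.
Single-dose peak C₀ = D/Vd = 2700/150 = 18 μg/mL.
Steady-state peak Cmax,ss = C₀·R = 18 × 8/7 ≈ 20.571 μg/mL.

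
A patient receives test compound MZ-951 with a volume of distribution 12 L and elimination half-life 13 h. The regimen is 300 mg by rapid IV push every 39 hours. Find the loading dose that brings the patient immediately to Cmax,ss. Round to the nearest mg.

343 mg

f = (1/2)^(39/13) ≈ 0.125000; accumulation ratio R = 1/(1−f) ≈ 1.14286.
Loading dose to hit Cmax,ss on first dose: D_load = D_maint·R ≈ 300 × 1.14286 ≈ 342.86 mg.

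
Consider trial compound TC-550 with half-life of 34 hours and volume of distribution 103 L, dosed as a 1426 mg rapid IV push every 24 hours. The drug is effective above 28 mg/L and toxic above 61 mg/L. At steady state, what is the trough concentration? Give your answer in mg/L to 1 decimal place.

Over one 24-h interval, 24/34 ≈ 0.70588 half-lives elapse, leaving f ≈ 0.6131 of each dose.
At steady state, accumulation factor R = 1/(1 − e^(−kτ)) ≈ 2.5846.
Single-dose peak C₀ = D/Vd = 1426/103 ≈ 13.845 mg/L.
Cmax,ss = C₀/(1 − f) ≈ 13.845/0.3869 ≈ 35.784 mg/L.
Steady-state trough Cmin,ss = Cmax,ss·f ≈ 35.784 × 0.6131 ≈ 21.939 mg/L.
Trough 21.9 mg/L vs MEC 28 mg/L: subtherapeutic.

21.9 mg/L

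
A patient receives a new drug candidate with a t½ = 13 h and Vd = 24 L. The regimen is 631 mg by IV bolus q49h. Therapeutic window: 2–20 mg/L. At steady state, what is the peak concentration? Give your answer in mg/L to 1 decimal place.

k = ln2/t½ = ln2/13 ≈ 0.053319 h⁻¹; fraction remaining f = e^(−kτ) = e^(−0.053319×49) ≈ 0.0733.
Accumulation ratio R = 1/(1 − f) ≈ 1/0.9267 ≈ 1.0791.
Each bolus raises the concentration by D/Vd = 631/24 ≈ 26.292 mg/L.
Steady-state peak Cmax,ss = C₀·R ≈ 26.292 × 1.0791 ≈ 28.372 mg/L.
Peak 28.4 mg/L vs MTC 20 mg/L: exceeds toxic threshold.

28.4 mg/L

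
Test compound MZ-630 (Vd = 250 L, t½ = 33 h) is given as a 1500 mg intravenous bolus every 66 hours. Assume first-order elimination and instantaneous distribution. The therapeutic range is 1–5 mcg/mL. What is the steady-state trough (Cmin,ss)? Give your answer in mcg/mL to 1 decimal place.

The dosing interval is 2 half-lives, so f = 2^(−2) = 0.25.
At steady state, R = 1/(1 − 0.25) = 4/3.
Single-dose peak C₀ = D/Vd = 1500/250 = 6 mcg/mL.
Steady-state peak Cmax,ss = C₀·R = 6 × 4/3 ≈ 8.000 mcg/mL.
Steady-state trough Cmin,ss = Cmax,ss·f ≈ 8.000 × 0.25 ≈ 2.000 mcg/mL.
Trough 2.0 mcg/mL vs MEC 1 mcg/mL: adequate.

2.0 mcg/mL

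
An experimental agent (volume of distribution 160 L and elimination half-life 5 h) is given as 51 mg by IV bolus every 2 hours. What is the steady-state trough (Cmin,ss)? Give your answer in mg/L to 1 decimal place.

τ/t½ = 2/5 ≈ 0.4, so fraction remaining f = (1/2)^(2/5) ≈ 0.7579.
Each bolus raises the concentration by D/Vd = 51/160 ≈ 0.319 mg/L.
Steady-state trough Cmin,ss = C₀·f/(1−f) ≈ 0.319 × 0.7579/0.2421 ≈ 0.999 mg/L.

1.0 mg/L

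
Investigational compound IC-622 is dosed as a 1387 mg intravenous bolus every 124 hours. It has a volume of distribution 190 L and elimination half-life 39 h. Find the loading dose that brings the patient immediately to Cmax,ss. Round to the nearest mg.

1559 mg

f = (1/2)^(124/39) ≈ 0.110377; accumulation ratio R = 1/(1−f) ≈ 1.12407.
Loading dose to hit Cmax,ss on first dose: D_load = D_maint·R ≈ 1387 × 1.12407 ≈ 1559.09 mg.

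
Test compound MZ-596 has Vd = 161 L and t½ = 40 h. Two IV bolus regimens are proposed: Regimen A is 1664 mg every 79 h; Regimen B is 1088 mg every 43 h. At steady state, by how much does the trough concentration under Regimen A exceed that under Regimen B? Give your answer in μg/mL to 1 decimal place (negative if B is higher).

Regimen A: f = (1/2)^(79/40) ≈ 0.2544; Cmin,ss = (1664/161)·f/(1−f) ≈ 3.526 μg/mL.
Regimen B: f = (1/2)^(43/40) ≈ 0.4747; Cmin,ss = (1088/161)·f/(1−f) ≈ 6.107 μg/mL.
Difference ≈ 3.526 − 6.107 ≈ -2.581 μg/mL.

-2.6 μg/mL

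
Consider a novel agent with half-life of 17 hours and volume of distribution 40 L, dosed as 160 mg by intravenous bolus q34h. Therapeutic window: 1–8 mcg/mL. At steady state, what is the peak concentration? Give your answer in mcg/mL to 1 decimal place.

5.3 mcg/mL

The dosing interval is 2 half-lives, so f = 2^(−2) = 0.25.
Accumulation ratio R = 1/(1 − f) = 1/0.75 = 4/3.
Single-dose peak C₀ = D/Vd = 160/40 = 4 mcg/mL.
Steady-state peak Cmax,ss = C₀·R = 4 × 4/3 ≈ 5.333 mcg/mL.
Peak 5.3 mcg/mL vs MTC 8 mcg/mL: below toxic threshold.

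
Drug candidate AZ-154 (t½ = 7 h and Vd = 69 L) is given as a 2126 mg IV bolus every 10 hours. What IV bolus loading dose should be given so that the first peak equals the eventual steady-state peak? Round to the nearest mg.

3383 mg

f = (1/2)^(10/7) ≈ 0.371499; accumulation ratio R = 1/(1−f) ≈ 1.59109.
Loading dose to hit Cmax,ss on first dose: D_load = D_maint·R ≈ 2126 × 1.59109 ≈ 3382.66 mg.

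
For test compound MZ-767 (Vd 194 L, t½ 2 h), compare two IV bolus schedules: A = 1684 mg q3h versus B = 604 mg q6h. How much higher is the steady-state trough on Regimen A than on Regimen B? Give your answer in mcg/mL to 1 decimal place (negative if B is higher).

Regimen A: f = (1/2)^(3/2) ≈ 0.3536; Cmin,ss = (1684/194)·f/(1−f) ≈ 4.748 mcg/mL.
Regimen B: f = (1/2)^(6/2) ≈ 0.1250; Cmin,ss = (604/194)·f/(1−f) ≈ 0.445 mcg/mL.
Difference ≈ 4.748 − 0.445 ≈ 4.303 mcg/mL.

4.3 mcg/mL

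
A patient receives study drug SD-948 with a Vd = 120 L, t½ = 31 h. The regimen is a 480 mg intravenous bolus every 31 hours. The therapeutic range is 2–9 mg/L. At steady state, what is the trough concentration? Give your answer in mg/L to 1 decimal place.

The dosing interval is 1 half-life, so f = 2^(−1) = 0.5.
At steady state, R = 1/(1 − 0.5) = 2/1.
Single-dose peak C₀ = D/Vd = 480/120 = 4 mg/L.
Steady-state peak Cmax,ss = C₀·R = 4 × 2/1 ≈ 8.000 mg/L.
Steady-state trough Cmin,ss = Cmax,ss·f ≈ 8.000 × 0.5 ≈ 4.000 mg/L.
Trough 4.0 mg/L vs MEC 2 mg/L: adequate.

4.0 mg/L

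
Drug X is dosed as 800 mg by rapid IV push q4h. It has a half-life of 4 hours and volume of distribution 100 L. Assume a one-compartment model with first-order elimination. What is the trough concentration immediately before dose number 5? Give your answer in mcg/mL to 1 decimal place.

f = (1/2)^(τ/t½) = (1/2)^(4/4) ≈ 0.5000.
C₀ = D/Vd = 800/100 ≈ 8.000 mcg/mL.
Before the 5th dose, 4 doses have been given. Superposition: Cmin = C₀·(f + f² + … + f^4).
≈ 8.000 × (0.5000 + 0.2500 + 0.1250 + 0.0625) ≈ 8.000 × 0.9375 ≈ 7.500 mcg/mL.

7.5 mcg/mL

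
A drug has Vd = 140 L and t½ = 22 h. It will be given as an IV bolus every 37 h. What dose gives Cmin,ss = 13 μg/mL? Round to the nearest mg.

τ/t½ = 37/22 ≈ 1.6818, so f = (1/2)^(37/22) ≈ 0.311690.
Cmin,ss = (D/Vd)·f/(1−f), so D = Cmin,ss·Vd·(1−f)/f.
D = 13 × 140 × (1−f)/f ≈ 13 × 140 × 2.20832 ≈ 4019.14 mg.

4019 mg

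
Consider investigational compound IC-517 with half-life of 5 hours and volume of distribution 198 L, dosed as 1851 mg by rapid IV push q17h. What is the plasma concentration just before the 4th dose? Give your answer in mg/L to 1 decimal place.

f = (1/2)^(τ/t½) = (1/2)^(17/5) ≈ 0.0947.
C₀ = D/Vd = 1851/198 ≈ 9.348 mg/L.
Before the 4th dose, 3 doses have been given. Superposition: Cmin = C₀·(f + f² + … + f^3).
≈ 9.348 × (0.0947 + 0.0090 + 0.0008) ≈ 9.348 × 0.1045 ≈ 0.977 mg/L.

1.0 mg/L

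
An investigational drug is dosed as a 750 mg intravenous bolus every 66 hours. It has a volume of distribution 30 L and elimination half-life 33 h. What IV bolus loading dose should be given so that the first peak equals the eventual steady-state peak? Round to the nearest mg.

f = (1/2)^(66/33) ≈ 0.250000; accumulation ratio R = 1/(1−f) ≈ 1.33333.
Loading dose to hit Cmax,ss on first dose: D_load = D_maint·R ≈ 750 × 1.33333 ≈ 1000.00 mg.

1000 mg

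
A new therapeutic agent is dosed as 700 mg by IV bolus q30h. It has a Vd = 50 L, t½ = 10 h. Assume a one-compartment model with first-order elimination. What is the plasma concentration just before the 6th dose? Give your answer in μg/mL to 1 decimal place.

f = (1/2)^(τ/t½) = (1/2)^(30/10) ≈ 0.1250.
C₀ = D/Vd = 700/50 ≈ 14.000 μg/mL.
Before the 6th dose, 5 doses have been given. Superposition: Cmin = C₀·(f + f² + … + f^5).
≈ 14.000 × (0.1250 + 0.0156 + 0.0020 + 0.0002 + 0.0000) ≈ 14.000 × 0.1428 ≈ 1.999 μg/mL.

2.0 μg/mL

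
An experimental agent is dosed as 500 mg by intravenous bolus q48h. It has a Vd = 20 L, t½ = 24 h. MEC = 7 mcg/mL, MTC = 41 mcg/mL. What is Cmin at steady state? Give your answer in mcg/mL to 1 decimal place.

τ = 48 h = 2 half-lives, so f = (1/2)^2 = 0.25.
Accumulation ratio R = 1/(1 − f) = 1/0.75 = 4/3.
Single-dose peak C₀ = D/Vd = 500/20 = 25 mcg/mL.
Steady-state peak Cmax,ss = C₀·R = 25 × 4/3 ≈ 33.333 mcg/mL.
Steady-state trough Cmin,ss = Cmax,ss·f ≈ 33.333 × 0.25 ≈ 8.333 mcg/mL.
Trough 8.3 mcg/mL vs MEC 7 mcg/mL: adequate.

8.3 mcg/mL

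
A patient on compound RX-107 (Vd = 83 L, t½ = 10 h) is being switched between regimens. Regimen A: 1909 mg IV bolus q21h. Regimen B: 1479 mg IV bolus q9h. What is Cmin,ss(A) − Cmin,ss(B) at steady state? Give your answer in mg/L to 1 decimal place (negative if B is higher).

-13.6 mg/L

Regimen A: f = (1/2)^(21/10) ≈ 0.2333; Cmin,ss = (1909/83)·f/(1−f) ≈ 6.999 mg/L.
Regimen B: f = (1/2)^(9/10) ≈ 0.5359; Cmin,ss = (1479/83)·f/(1−f) ≈ 20.576 mg/L.
Difference ≈ 6.999 − 20.576 ≈ -13.577 mg/L.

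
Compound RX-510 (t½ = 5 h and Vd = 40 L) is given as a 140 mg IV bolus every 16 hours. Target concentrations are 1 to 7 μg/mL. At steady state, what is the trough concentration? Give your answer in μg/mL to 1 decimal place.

Over one 16-h interval, 16/5 ≈ 3.2 half-lives elapse, leaving f ≈ 0.1088 of each dose.
Accumulation ratio R = 1/(1 − f) ≈ 1/0.8912 ≈ 1.1221.
Single-dose peak C₀ = D/Vd = 140/40 ≈ 3.500 μg/mL.
Steady-state peak Cmax,ss = C₀·R ≈ 3.500 × 1.1221 ≈ 3.927 μg/mL.
One interval later, Cmin,ss = Cmax,ss·e^(−kτ) ≈ 3.927 × 0.1088 ≈ 0.427 μg/mL.
Trough 0.4 μg/mL vs MEC 1 μg/mL: subtherapeutic.

0.4 μg/mL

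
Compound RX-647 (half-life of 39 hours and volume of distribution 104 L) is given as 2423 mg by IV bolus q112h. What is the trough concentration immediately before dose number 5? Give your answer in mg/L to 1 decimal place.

f = (1/2)^(τ/t½) = (1/2)^(112/39) ≈ 0.1366.
C₀ = D/Vd = 2423/104 ≈ 23.298 mg/L.
Before the 5th dose, 4 doses have been given. Superposition: Cmin = C₀·(f + f² + … + f^4).
≈ 23.298 × (0.1366 + 0.0187 + 0.0025 + 0.0003) ≈ 23.298 × 0.1581 ≈ 3.683 mg/L.

3.7 mg/L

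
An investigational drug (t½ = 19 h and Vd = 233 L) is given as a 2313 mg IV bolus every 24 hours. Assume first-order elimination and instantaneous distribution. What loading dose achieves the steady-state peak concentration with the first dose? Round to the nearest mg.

3965 mg

f = (1/2)^(24/19) ≈ 0.416631; accumulation ratio R = 1/(1−f) ≈ 1.71418.
Loading dose to hit Cmax,ss on first dose: D_load = D_maint·R ≈ 2313 × 1.71418 ≈ 3964.90 mg.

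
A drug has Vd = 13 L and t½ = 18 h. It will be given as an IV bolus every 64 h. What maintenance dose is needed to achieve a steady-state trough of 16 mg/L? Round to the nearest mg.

2238 mg

τ/t½ = 64/18 ≈ 3.5556, so f = (1/2)^(64/18) ≈ 0.085049.
Cmin,ss = (D/Vd)·f/(1−f), so D = Cmin,ss·Vd·(1−f)/f.
D = 16 × 13 × (1−f)/f ≈ 16 × 13 × 10.75793 ≈ 2237.65 mg.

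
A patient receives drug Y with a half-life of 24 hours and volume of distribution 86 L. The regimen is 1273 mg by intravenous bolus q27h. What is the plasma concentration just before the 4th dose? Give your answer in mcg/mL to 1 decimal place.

f = (1/2)^(τ/t½) = (1/2)^(27/24) ≈ 0.4585.
C₀ = D/Vd = 1273/86 ≈ 14.802 mcg/mL.
Before the 4th dose, 3 doses have been given. Superposition: Cmin = C₀·(f + f² + … + f^3).
≈ 14.802 × (0.4585 + 0.2102 + 0.0964) ≈ 14.802 × 0.7651 ≈ 11.325 mcg/mL.

11.3 mcg/mL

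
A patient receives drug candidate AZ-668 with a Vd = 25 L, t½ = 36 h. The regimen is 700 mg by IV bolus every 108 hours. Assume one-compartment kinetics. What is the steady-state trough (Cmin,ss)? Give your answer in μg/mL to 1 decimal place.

The dosing interval is 3 half-lives, so f = 2^(−3) = 0.125.
Accumulation ratio R = 1/(1 − f) = 1/0.875 = 8/7.
Single-dose peak C₀ = D/Vd = 700/25 = 28 μg/mL.
Steady-state peak Cmax,ss = C₀·R = 28 × 8/7 ≈ 32.000 μg/mL.
Steady-state trough Cmin,ss = Cmax,ss·f ≈ 32.000 × 0.125 ≈ 4.000 μg/mL.

4.0 μg/mL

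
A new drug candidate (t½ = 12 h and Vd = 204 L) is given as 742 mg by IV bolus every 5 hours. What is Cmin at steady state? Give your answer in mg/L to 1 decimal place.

10.9 mg/L

τ/t½ = 5/12 ≈ 0.41667, so fraction remaining f = (1/2)^(5/12) ≈ 0.7492.
At steady state, accumulation factor R = 1/(1 − e^(−kτ)) ≈ 3.9872.
Each bolus raises the concentration by D/Vd = 742/204 ≈ 3.637 mg/L.
Cmax,ss = C₀/(1 − f) ≈ 3.637/0.2508 ≈ 14.502 mg/L.
One interval later, Cmin,ss = Cmax,ss·e^(−kτ) ≈ 14.502 × 0.7492 ≈ 10.865 mg/L.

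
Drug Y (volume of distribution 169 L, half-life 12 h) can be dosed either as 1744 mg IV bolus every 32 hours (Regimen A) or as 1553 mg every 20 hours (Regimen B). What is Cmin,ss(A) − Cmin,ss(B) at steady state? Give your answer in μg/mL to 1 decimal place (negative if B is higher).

Regimen A: f = (1/2)^(32/12) ≈ 0.1575; Cmin,ss = (1744/169)·f/(1−f) ≈ 1.929 μg/mL.
Regimen B: f = (1/2)^(20/12) ≈ 0.3150; Cmin,ss = (1553/169)·f/(1−f) ≈ 4.226 μg/mL.
Difference ≈ 1.929 − 4.226 ≈ -2.297 μg/mL.

-2.3 μg/mL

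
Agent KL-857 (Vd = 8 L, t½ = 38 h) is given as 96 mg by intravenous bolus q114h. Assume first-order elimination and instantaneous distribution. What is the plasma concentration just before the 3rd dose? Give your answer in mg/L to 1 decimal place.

1.7 mg/L

f = (1/2)^(τ/t½) = (1/2)^(114/38) ≈ 0.1250.
C₀ = D/Vd = 96/8 ≈ 12.000 mg/L.
Before the 3rd dose, 2 doses have been given. Superposition: Cmin = C₀·(f + f²).
≈ 12.000 × (0.1250 + 0.0156) ≈ 12.000 × 0.1406 ≈ 1.687 mg/L.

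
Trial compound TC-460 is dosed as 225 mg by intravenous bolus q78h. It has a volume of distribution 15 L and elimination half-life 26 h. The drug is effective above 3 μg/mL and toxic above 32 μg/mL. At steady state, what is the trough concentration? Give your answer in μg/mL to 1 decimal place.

2.1 μg/mL

τ = 78 h = 3 half-lives, so f = (1/2)^3 = 0.125.
Accumulation ratio R = 1/(1 − f) = 1/0.875 = 8/7.
Single-dose peak C₀ = D/Vd = 225/15 = 15 μg/mL.
Steady-state peak Cmax,ss = C₀·R = 15 × 8/7 ≈ 17.143 μg/mL.
Steady-state trough Cmin,ss = Cmax,ss·f ≈ 17.143 × 0.125 ≈ 2.143 μg/mL.
Trough 2.1 μg/mL vs MEC 3 μg/mL: subtherapeutic.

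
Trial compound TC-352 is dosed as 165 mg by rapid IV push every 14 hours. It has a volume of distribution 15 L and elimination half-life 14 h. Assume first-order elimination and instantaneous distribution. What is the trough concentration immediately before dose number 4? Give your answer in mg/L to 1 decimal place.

f = (1/2)^(τ/t½) = (1/2)^(14/14) ≈ 0.5000.
C₀ = D/Vd = 165/15 ≈ 11.000 mg/L.
Before the 4th dose, 3 doses have been given. Superposition: Cmin = C₀·(f + f² + … + f^3).
≈ 11.000 × (0.5000 + 0.2500 + 0.1250) ≈ 11.000 × 0.8750 ≈ 9.625 mg/L.

9.6 mg/L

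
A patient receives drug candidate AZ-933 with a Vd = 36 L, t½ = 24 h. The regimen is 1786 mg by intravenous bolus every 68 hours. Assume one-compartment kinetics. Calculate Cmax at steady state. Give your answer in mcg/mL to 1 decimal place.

57.7 mcg/mL

k = ln2/t½ = ln2/24 ≈ 0.028881 h⁻¹; fraction remaining f = e^(−kτ) = e^(−0.028881×68) ≈ 0.1403.
At steady state, accumulation factor R = 1/(1 − e^(−kτ)) ≈ 1.1632.
Each bolus raises the concentration by D/Vd = 1786/36 ≈ 49.611 mcg/mL.
Cmax,ss = C₀/(1 − f) ≈ 49.611/0.8597 ≈ 57.707 mcg/mL.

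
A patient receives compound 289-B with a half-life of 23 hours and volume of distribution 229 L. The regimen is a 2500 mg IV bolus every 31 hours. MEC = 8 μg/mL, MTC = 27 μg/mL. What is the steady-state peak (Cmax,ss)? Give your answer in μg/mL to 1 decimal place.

18.0 μg/mL

τ/t½ = 31/23 ≈ 1.3478, so fraction remaining f = (1/2)^(31/23) ≈ 0.3929.
Accumulation ratio R = 1/(1 − f) ≈ 1/0.6071 ≈ 1.6472.
Each bolus raises the concentration by D/Vd = 2500/229 ≈ 10.917 μg/mL.
Steady-state peak Cmax,ss = C₀·R ≈ 10.917 × 1.6472 ≈ 17.982 μg/mL.
Peak 18.0 μg/mL vs MTC 27 μg/mL: below toxic threshold.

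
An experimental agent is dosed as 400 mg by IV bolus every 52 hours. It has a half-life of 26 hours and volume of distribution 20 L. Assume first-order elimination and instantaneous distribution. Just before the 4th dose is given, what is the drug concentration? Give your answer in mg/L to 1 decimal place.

f = (1/2)^(τ/t½) = (1/2)^(52/26) ≈ 0.2500.
C₀ = D/Vd = 400/20 ≈ 20.000 mg/L.
Before the 4th dose, 3 doses have been given. Superposition: Cmin = C₀·(f + f² + … + f^3).
≈ 20.000 × (0.2500 + 0.0625 + 0.0156) ≈ 20.000 × 0.3281 ≈ 6.562 mg/L.

6.6 mg/L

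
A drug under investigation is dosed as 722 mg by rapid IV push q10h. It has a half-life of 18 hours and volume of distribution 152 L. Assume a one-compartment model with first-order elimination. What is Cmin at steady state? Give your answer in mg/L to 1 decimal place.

k = ln2/t½ = ln2/18 ≈ 0.038508 h⁻¹; fraction remaining f = e^(−kτ) = e^(−0.038508×10) ≈ 0.6804.
Each bolus raises the concentration by D/Vd = 722/152 ≈ 4.750 mg/L.
Steady-state trough Cmin,ss = C₀·f/(1−f) ≈ 4.750 × 0.6804/0.3196 ≈ 10.112 mg/L.

10.1 mg/L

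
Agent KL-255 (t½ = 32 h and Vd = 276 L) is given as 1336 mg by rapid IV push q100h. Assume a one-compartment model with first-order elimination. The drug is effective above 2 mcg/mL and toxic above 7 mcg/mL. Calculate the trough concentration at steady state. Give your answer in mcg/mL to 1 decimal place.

τ/t½ = 100/32 ≈ 3.125, so fraction remaining f = (1/2)^(100/32) ≈ 0.1146.
Each bolus raises the concentration by D/Vd = 1336/276 ≈ 4.841 mcg/mL.
Steady-state trough Cmin,ss = C₀·f/(1−f) ≈ 4.841 × 0.1146/0.8854 ≈ 0.627 mcg/mL.
Trough 0.6 mcg/mL vs MEC 2 mcg/mL: subtherapeutic.

0.6 mcg/mL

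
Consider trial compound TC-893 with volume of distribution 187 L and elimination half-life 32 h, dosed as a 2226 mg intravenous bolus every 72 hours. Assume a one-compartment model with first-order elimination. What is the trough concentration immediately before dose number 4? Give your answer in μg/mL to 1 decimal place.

f = (1/2)^(τ/t½) = (1/2)^(72/32) ≈ 0.2102.
C₀ = D/Vd = 2226/187 ≈ 11.904 μg/mL.
Before the 4th dose, 3 doses have been given. Superposition: Cmin = C₀·(f + f² + … + f^3).
≈ 11.904 × (0.2102 + 0.0442 + 0.0093) ≈ 11.904 × 0.2637 ≈ 3.139 μg/mL.

3.1 μg/mL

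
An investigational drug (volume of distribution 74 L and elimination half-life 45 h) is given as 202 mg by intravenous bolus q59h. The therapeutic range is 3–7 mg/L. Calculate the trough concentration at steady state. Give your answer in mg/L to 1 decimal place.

1.8 mg/L

Over one 59-h interval, 59/45 ≈ 1.3111 half-lives elapse, leaving f ≈ 0.4030 of each dose.
Single-dose peak C₀ = D/Vd = 202/74 ≈ 2.730 mg/L.
Steady-state trough Cmin,ss = C₀·f/(1−f) ≈ 2.730 × 0.4030/0.5970 ≈ 1.843 mg/L.
Trough 1.8 mg/L vs MEC 3 mg/L: subtherapeutic.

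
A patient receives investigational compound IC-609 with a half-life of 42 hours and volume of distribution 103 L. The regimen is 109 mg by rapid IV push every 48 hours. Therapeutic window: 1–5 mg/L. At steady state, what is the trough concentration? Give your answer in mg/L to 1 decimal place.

0.9 mg/L

τ/t½ = 48/42 ≈ 1.1429, so fraction remaining f = (1/2)^(48/42) ≈ 0.4529.
Each bolus raises the concentration by D/Vd = 109/103 ≈ 1.058 mg/L.
Steady-state trough Cmin,ss = C₀·f/(1−f) ≈ 1.058 × 0.4529/0.5471 ≈ 0.876 mg/L.
Trough 0.9 mg/L vs MEC 1 mg/L: subtherapeutic.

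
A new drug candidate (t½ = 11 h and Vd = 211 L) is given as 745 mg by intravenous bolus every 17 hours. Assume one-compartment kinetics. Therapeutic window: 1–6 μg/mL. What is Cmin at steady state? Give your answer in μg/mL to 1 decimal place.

1.8 μg/mL

τ/t½ = 17/11 ≈ 1.5455, so fraction remaining f = (1/2)^(17/11) ≈ 0.3426.
Accumulation ratio R = 1/(1 − f) ≈ 1/0.6574 ≈ 1.5211.
Single-dose peak C₀ = D/Vd = 745/211 ≈ 3.531 μg/mL.
Steady-state peak Cmax,ss = C₀·R ≈ 3.531 × 1.5211 ≈ 5.371 μg/mL.
One interval later, Cmin,ss = Cmax,ss·e^(−kτ) ≈ 5.371 × 0.3426 ≈ 1.840 μg/mL.
Trough 1.8 μg/mL vs MEC 1 μg/mL: adequate.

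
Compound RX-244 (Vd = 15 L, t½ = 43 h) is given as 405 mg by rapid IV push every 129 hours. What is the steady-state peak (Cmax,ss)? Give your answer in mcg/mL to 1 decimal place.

30.9 mcg/mL

τ = 129 h = 3 half-lives, so f = (1/2)^3 = 0.125.
Accumulation ratio R = 1/(1 − f) = 1/0.875 = 8/7.
Single-dose peak C₀ = D/Vd = 405/15 = 27 mcg/mL.
Steady-state peak Cmax,ss = C₀·R = 27 × 8/7 ≈ 30.857 mcg/mL.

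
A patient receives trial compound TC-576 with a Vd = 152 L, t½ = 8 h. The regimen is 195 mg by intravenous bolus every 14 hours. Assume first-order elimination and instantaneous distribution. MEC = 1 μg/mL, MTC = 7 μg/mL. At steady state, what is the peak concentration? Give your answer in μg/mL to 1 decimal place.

1.8 μg/mL

τ/t½ = 14/8 ≈ 1.75, so fraction remaining f = (1/2)^(14/8) ≈ 0.2973.
At steady state, accumulation factor R = 1/(1 − e^(−kτ)) ≈ 1.4231.
Each bolus raises the concentration by D/Vd = 195/152 ≈ 1.283 μg/mL.
Cmax,ss = C₀/(1 − f) ≈ 1.283/0.7027 ≈ 1.826 μg/mL.
Peak 1.8 μg/mL vs MTC 7 μg/mL: below toxic threshold.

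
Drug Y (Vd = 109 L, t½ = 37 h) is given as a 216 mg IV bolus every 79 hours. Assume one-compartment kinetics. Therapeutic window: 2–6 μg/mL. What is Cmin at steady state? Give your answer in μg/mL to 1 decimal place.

Over one 79-h interval, 79/37 ≈ 2.1351 half-lives elapse, leaving f ≈ 0.2276 of each dose.
Each bolus raises the concentration by D/Vd = 216/109 ≈ 1.982 μg/mL.
Steady-state trough Cmin,ss = C₀·f/(1−f) ≈ 1.982 × 0.2276/0.7724 ≈ 0.584 μg/mL.
Trough 0.6 μg/mL vs MEC 2 μg/mL: subtherapeutic.

0.6 μg/mL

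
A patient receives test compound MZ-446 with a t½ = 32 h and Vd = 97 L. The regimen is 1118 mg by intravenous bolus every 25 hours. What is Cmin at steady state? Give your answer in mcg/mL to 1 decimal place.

Over one 25-h interval, 25/32 ≈ 0.78125 half-lives elapse, leaving f ≈ 0.5819 of each dose.
At steady state, accumulation factor R = 1/(1 − e^(−kτ)) ≈ 2.3918.
Single-dose peak C₀ = D/Vd = 1118/97 ≈ 11.526 mcg/mL.
Steady-state peak Cmax,ss = C₀·R ≈ 11.526 × 2.3918 ≈ 27.568 mcg/mL.
Steady-state trough Cmin,ss = Cmax,ss·f ≈ 27.568 × 0.5819 ≈ 16.042 mcg/mL.

16.0 mcg/mL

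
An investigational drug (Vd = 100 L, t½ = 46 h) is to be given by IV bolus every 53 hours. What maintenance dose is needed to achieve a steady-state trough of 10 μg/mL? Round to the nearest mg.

1222 mg

τ/t½ = 53/46 ≈ 1.1522, so f = (1/2)^(53/46) ≈ 0.449947.
Cmin,ss = (D/Vd)·f/(1−f), so D = Cmin,ss·Vd·(1−f)/f.
D = 10 × 100 × (1−f)/f ≈ 10 × 100 × 1.22248 ≈ 1222.48 mg.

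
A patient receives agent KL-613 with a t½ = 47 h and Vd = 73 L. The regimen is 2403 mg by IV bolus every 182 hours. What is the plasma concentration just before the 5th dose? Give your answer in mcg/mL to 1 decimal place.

2.4 mcg/mL

f = (1/2)^(τ/t½) = (1/2)^(182/47) ≈ 0.0683.
C₀ = D/Vd = 2403/73 ≈ 32.918 mcg/mL.
Before the 5th dose, 4 doses have been given. Superposition: Cmin = C₀·(f + f² + … + f^4).
≈ 32.918 × (0.0683 + 0.0047 + 0.0003 + 0.0000) ≈ 32.918 × 0.0733 ≈ 2.413 mcg/mL.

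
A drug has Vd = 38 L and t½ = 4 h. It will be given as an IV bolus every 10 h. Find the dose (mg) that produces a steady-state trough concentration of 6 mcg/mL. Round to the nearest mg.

1062 mg

τ/t½ = 10/4 ≈ 2.5, so f = (1/2)^(10/4) ≈ 0.176777.
Cmin,ss = (D/Vd)·f/(1−f), so D = Cmin,ss·Vd·(1−f)/f.
D = 6 × 38 × (1−f)/f ≈ 6 × 38 × 4.65684 ≈ 1061.76 mg.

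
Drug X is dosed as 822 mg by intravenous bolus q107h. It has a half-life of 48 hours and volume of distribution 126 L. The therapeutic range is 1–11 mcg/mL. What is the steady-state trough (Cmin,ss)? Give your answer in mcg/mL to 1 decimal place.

1.8 mcg/mL

Over one 107-h interval, 107/48 ≈ 2.2292 half-lives elapse, leaving f ≈ 0.2133 of each dose.
At steady state, accumulation factor R = 1/(1 − e^(−kτ)) ≈ 1.2711.
Single-dose peak C₀ = D/Vd = 822/126 ≈ 6.524 mcg/mL.
Steady-state peak Cmax,ss = C₀·R ≈ 6.524 × 1.2711 ≈ 8.293 mcg/mL.
Steady-state trough Cmin,ss = Cmax,ss·f ≈ 8.293 × 0.2133 ≈ 1.769 mcg/mL.
Trough 1.8 mcg/mL vs MEC 1 mcg/mL: adequate.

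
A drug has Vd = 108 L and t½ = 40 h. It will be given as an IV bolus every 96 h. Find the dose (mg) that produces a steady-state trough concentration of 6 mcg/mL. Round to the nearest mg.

2772 mg

τ/t½ = 96/40 ≈ 2.4, so f = (1/2)^(96/40) ≈ 0.189465.
Cmin,ss = (D/Vd)·f/(1−f), so D = Cmin,ss·Vd·(1−f)/f.
D = 6 × 108 × (1−f)/f ≈ 6 × 108 × 4.27802 ≈ 2772.16 mg.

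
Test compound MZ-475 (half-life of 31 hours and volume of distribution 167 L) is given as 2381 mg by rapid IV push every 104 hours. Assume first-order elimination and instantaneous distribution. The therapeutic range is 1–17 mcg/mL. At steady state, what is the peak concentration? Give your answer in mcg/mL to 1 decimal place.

k = ln2/t½ = ln2/31 ≈ 0.022360 h⁻¹; fraction remaining f = e^(−kτ) = e^(−0.022360×104) ≈ 0.0977.
At steady state, accumulation factor R = 1/(1 − e^(−kτ)) ≈ 1.1083.
Each bolus raises the concentration by D/Vd = 2381/167 ≈ 14.257 mcg/mL.
Steady-state peak Cmax,ss = C₀·R ≈ 14.257 × 1.1083 ≈ 15.801 mcg/mL.
Peak 15.8 mcg/mL vs MTC 17 mcg/mL: below toxic threshold.

15.8 mcg/mL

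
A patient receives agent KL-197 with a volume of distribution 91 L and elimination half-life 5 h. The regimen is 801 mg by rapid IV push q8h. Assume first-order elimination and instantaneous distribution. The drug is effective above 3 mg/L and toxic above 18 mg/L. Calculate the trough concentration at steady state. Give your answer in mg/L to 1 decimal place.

4.3 mg/L

Over one 8-h interval, 8/5 ≈ 1.6 half-lives elapse, leaving f ≈ 0.3299 of each dose.
Accumulation ratio R = 1/(1 − f) ≈ 1/0.6701 ≈ 1.4923.
Each bolus raises the concentration by D/Vd = 801/91 ≈ 8.802 mg/L.
Steady-state peak Cmax,ss = C₀·R ≈ 8.802 × 1.4923 ≈ 13.135 mg/L.
One interval later, Cmin,ss = Cmax,ss·e^(−kτ) ≈ 13.135 × 0.3299 ≈ 4.333 mg/L.
Trough 4.3 mg/L vs MEC 3 mg/L: adequate.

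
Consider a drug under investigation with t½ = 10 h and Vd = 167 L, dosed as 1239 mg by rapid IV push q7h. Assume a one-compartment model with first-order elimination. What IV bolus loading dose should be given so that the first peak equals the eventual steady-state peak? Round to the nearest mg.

f = (1/2)^(7/10) ≈ 0.615572; accumulation ratio R = 1/(1−f) ≈ 2.60127.
Loading dose to hit Cmax,ss on first dose: D_load = D_maint·R ≈ 1239 × 2.60127 ≈ 3222.97 mg.

3223 mg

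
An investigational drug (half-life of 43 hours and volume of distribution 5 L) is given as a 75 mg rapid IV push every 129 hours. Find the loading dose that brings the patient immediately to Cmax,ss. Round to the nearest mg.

f = (1/2)^(129/43) ≈ 0.125000; accumulation ratio R = 1/(1−f) ≈ 1.14286.
Loading dose to hit Cmax,ss on first dose: D_load = D_maint·R ≈ 75 × 1.14286 ≈ 85.71 mg.

86 mg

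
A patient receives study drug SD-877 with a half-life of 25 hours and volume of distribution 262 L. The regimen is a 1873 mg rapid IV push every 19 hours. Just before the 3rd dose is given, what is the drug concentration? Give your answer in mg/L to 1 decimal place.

f = (1/2)^(τ/t½) = (1/2)^(19/25) ≈ 0.5905.
C₀ = D/Vd = 1873/262 ≈ 7.149 mg/L.
Before the 3rd dose, 2 doses have been given. Superposition: Cmin = C₀·(f + f²).
≈ 7.149 × (0.5905 + 0.3487) ≈ 7.149 × 0.9392 ≈ 6.714 mg/L.

6.7 mg/L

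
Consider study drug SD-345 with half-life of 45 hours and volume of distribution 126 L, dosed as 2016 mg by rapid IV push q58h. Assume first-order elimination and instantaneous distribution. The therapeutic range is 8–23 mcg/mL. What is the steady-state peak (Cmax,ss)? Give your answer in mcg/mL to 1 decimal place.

27.1 mcg/mL

τ/t½ = 58/45 ≈ 1.2889, so fraction remaining f = (1/2)^(58/45) ≈ 0.4093.
At steady state, accumulation factor R = 1/(1 − e^(−kτ)) ≈ 1.6929.
Single-dose peak C₀ = D/Vd = 2016/126 ≈ 16.000 mcg/mL.
Steady-state peak Cmax,ss = C₀·R ≈ 16.000 × 1.6929 ≈ 27.086 mcg/mL.
Peak 27.1 mcg/mL vs MTC 23 mcg/mL: exceeds toxic threshold.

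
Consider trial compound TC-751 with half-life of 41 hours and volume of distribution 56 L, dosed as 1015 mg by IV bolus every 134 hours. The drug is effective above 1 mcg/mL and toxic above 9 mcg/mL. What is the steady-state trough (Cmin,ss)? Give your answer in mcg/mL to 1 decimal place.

2.1 mcg/mL

τ/t½ = 134/41 ≈ 3.2683, so fraction remaining f = (1/2)^(134/41) ≈ 0.1038.
Each bolus raises the concentration by D/Vd = 1015/56 ≈ 18.125 mcg/mL.
Steady-state trough Cmin,ss = C₀·f/(1−f) ≈ 18.125 × 0.1038/0.8962 ≈ 2.099 mcg/mL.
Trough 2.1 mcg/mL vs MEC 1 mcg/mL: adequate.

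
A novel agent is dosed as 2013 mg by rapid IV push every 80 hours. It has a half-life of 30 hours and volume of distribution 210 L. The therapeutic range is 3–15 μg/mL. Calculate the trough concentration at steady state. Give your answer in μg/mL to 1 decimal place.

Over one 80-h interval, 80/30 ≈ 2.6667 half-lives elapse, leaving f ≈ 0.1575 of each dose.
Accumulation ratio R = 1/(1 − f) ≈ 1/0.8425 ≈ 1.1869.
Each bolus raises the concentration by D/Vd = 2013/210 ≈ 9.586 μg/mL.
Steady-state peak Cmax,ss = C₀·R ≈ 9.586 × 1.1869 ≈ 11.378 μg/mL.
Steady-state trough Cmin,ss = Cmax,ss·f ≈ 11.378 × 0.1575 ≈ 1.792 μg/mL.
Trough 1.8 μg/mL vs MEC 3 μg/mL: subtherapeutic.

1.8 μg/mL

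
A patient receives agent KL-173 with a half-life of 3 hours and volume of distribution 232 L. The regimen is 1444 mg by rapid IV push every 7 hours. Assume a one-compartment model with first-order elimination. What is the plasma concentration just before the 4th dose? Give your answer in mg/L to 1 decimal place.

f = (1/2)^(τ/t½) = (1/2)^(7/3) ≈ 0.1984.
C₀ = D/Vd = 1444/232 ≈ 6.224 mg/L.
Before the 4th dose, 3 doses have been given. Superposition: Cmin = C₀·(f + f² + … + f^3).
≈ 6.224 × (0.1984 + 0.0394 + 0.0078) ≈ 6.224 × 0.2456 ≈ 1.529 mg/L.

1.5 mg/L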